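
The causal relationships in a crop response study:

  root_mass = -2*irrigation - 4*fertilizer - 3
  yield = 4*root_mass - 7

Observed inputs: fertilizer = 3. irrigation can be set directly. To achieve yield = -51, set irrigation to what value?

Substituting into the root_mass equation gives root_mass = -2*irrigation - 15.
Substituting into the yield equation gives yield = -8*irrigation - 67.
Solve -8*irrigation - 67 = -51: irrigation = (-51 + 67) / -8 = -2.

irrigation = -2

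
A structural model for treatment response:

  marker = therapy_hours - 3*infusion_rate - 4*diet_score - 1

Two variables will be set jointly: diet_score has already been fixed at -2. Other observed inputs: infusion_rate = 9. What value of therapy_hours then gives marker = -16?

With diet_score held at -2:
Substituting into the marker equation gives marker = therapy_hours - 20.
Solve therapy_hours - 20 = -16: therapy_hours = (-16 + 20) / 1 = 4.

therapy_hours = 4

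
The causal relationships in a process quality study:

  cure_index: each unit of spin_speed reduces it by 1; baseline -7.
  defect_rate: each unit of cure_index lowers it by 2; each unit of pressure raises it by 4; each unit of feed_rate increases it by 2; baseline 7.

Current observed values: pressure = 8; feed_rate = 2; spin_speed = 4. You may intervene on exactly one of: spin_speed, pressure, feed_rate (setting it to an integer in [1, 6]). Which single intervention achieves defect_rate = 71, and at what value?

set feed_rate = 5

Intervening on spin_speed: defect_rate = 2*spin_speed + 57. Reaching 71 requires spin_speed = 7, outside [1, 6].
Intervening on pressure: defect_rate = 4*pressure + 33. Reaching 71 requires pressure = 19/2, not an integer.
Intervening on feed_rate: with other inputs at their observed values, defect_rate = 2*feed_rate + 61. Solving for 71 gives feed_rate = 5, within [1, 6].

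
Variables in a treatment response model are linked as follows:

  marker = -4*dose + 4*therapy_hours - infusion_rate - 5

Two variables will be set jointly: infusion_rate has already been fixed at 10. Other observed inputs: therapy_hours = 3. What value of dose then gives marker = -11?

With infusion_rate held at 10:
Substituting into the marker equation gives marker = -4*dose - 3.
Solve -4*dose - 3 = -11: dose = (-11 + 3) / -4 = 2.

dose = 2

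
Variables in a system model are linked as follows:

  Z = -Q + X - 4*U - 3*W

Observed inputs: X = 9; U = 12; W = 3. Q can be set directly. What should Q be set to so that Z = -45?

Q = -3

Substituting into the Z equation gives Z = -Q - 48.
Solve -Q - 48 = -45: Q = (-45 + 48) / -1 = -3.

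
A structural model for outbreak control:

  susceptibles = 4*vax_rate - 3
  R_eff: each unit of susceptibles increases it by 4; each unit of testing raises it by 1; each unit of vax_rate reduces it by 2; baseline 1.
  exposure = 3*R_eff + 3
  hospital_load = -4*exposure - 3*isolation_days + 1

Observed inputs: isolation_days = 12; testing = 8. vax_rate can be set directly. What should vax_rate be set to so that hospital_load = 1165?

Substituting into the R_eff equation gives R_eff = 14*vax_rate - 3.
exposure becomes 42*vax_rate - 6.
Substituting into the hospital_load equation gives hospital_load = -168*vax_rate - 11.
Solve -168*vax_rate - 11 = 1165: vax_rate = (1165 + 11) / -168 = -7.

vax_rate = -7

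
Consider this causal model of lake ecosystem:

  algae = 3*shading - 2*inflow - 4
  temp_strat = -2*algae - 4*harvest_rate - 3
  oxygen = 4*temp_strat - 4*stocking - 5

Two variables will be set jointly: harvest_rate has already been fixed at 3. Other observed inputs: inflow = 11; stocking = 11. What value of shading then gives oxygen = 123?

shading = -1

With harvest_rate held at 3:
Substituting into the algae equation gives algae = 3*shading - 26.
Substituting into the temp_strat equation gives temp_strat = -6*shading + 37.
So oxygen = -24*shading + 99.
Solve -24*shading + 99 = 123: shading = (123 - 99) / -24 = -1.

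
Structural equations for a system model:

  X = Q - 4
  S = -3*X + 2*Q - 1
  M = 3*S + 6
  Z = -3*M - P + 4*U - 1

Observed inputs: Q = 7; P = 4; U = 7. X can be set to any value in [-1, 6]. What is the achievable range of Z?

Intervening on X fixes its value directly, overriding its dependence on Q.
Substituting into the S equation gives S = -3*X + 13.
This gives M = -9*X + 45.
Substituting into the Z equation gives Z = 27*X - 112.
Linear in X, so extremes are at the endpoints: X = -1 gives Z = -139; X = 6 gives Z = 50.

-139 to 50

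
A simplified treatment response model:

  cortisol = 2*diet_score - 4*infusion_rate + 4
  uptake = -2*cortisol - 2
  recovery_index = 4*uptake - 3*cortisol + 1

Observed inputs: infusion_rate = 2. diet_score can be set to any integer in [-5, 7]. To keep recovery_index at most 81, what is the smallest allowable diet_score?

diet_score = -2

Substituting into the cortisol equation gives cortisol = 2*diet_score - 4.
So uptake = -4*diet_score + 6.
Substituting into the recovery_index equation gives recovery_index = -22*diet_score + 37.
Require -22*diet_score + 37 ≤ 81, so diet_score ≥ -2.
The smallest integer in [-5, 7] satisfying this is -2.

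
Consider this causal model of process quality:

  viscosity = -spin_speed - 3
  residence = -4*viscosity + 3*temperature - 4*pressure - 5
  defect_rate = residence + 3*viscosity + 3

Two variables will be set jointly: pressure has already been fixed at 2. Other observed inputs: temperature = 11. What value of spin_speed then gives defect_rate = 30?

spin_speed = 4

With pressure held at 2:
Substituting into the residence equation gives residence = 4*spin_speed + 32.
defect_rate becomes spin_speed + 26.
Solve spin_speed + 26 = 30: spin_speed = (30 - 26) / 1 = 4.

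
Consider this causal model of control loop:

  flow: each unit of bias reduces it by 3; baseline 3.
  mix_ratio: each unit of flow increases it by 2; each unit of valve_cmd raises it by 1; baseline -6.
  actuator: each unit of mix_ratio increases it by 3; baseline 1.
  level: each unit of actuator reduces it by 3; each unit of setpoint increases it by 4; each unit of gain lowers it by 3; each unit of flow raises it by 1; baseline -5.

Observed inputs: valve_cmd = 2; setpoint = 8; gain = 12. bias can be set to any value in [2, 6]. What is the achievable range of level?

75 to 279

Substituting into the mix_ratio equation gives mix_ratio = -6*bias + 2.
So actuator = -18*bias + 7.
Substituting into the level equation gives level = 51*bias - 27.
Linear in bias, so extremes are at the endpoints: bias = 2 gives level = 75; bias = 6 gives level = 279.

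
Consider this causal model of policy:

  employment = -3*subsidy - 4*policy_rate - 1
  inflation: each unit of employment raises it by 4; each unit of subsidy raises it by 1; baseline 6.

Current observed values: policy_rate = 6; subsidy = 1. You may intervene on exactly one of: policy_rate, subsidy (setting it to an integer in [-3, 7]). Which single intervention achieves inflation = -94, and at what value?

Intervening on policy_rate: inflation = -16*policy_rate - 9. Reaching -94 requires policy_rate = 85/16, not an integer.
Intervening on subsidy: with other inputs at their observed values, inflation = -11*subsidy - 94. Solving for -94 gives subsidy = 0, within [-3, 7].

set subsidy = 0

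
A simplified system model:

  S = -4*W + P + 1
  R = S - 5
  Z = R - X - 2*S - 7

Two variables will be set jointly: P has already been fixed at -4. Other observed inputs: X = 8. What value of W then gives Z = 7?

With P held at -4:
Substituting into the S equation gives S = -4*W - 3.
So R = -4*W - 8.
Substituting into the Z equation gives Z = 4*W - 17.
Solve 4*W - 17 = 7: W = (7 + 17) / 4 = 6.

W = 6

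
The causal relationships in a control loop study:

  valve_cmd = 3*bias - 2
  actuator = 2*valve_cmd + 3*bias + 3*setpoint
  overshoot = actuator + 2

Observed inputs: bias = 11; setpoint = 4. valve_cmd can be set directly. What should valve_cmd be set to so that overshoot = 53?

valve_cmd = 3

Intervening on valve_cmd fixes its value directly, overriding its dependence on bias.
Substituting into the actuator equation gives actuator = 2*valve_cmd + 45.
Substituting into the overshoot equation gives overshoot = 2*valve_cmd + 47.
Solve 2*valve_cmd + 47 = 53: valve_cmd = (53 - 47) / 2 = 3.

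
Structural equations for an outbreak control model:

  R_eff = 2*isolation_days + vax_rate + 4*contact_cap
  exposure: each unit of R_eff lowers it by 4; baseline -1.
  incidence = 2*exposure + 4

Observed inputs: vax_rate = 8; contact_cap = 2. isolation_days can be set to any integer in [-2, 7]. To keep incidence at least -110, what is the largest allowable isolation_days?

isolation_days = -1

Substituting into the R_eff equation gives R_eff = 2*isolation_days + 16.
Substituting into the exposure equation gives exposure = -8*isolation_days - 65.
Substituting into the incidence equation gives incidence = -16*isolation_days - 126.
Require -16*isolation_days - 126 ≥ -110, so isolation_days ≤ -1.
The largest integer in [-2, 7] satisfying this is -1.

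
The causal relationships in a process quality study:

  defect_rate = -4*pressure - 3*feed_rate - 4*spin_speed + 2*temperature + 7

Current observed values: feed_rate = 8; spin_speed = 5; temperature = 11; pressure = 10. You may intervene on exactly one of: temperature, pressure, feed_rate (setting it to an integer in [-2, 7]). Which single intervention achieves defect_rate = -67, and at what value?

Intervening on temperature: with other inputs at their observed values, defect_rate = 2*temperature - 77. Solving for -67 gives temperature = 5, within [-2, 7].
Intervening on pressure: defect_rate = -4*pressure - 15. Reaching -67 requires pressure = 13, outside [-2, 7].
Intervening on feed_rate: defect_rate = -3*feed_rate - 31. Reaching -67 requires feed_rate = 12, outside [-2, 7].

set temperature = 5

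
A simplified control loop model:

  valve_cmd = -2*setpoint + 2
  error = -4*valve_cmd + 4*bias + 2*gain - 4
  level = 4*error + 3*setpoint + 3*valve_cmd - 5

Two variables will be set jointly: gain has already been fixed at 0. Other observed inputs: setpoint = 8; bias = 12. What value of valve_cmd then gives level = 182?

valve_cmd = 1

With gain held at 0:
Intervening on valve_cmd fixes its value directly, overriding its dependence on setpoint.
Substituting into the error equation gives error = -4*valve_cmd + 44.
So level = -13*valve_cmd + 195.
Solve -13*valve_cmd + 195 = 182: valve_cmd = (182 - 195) / -13 = 1.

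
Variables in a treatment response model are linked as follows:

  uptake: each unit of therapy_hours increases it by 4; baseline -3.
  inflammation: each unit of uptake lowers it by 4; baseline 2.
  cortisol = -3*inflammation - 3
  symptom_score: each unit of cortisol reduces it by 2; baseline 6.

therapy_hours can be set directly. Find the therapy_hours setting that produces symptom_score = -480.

therapy_hours = 6

Substituting into the inflammation equation gives inflammation = -16*therapy_hours + 14.
This gives cortisol = 48*therapy_hours - 45.
This gives symptom_score = -96*therapy_hours + 96.
Solve -96*therapy_hours + 96 = -480: therapy_hours = (-480 - 96) / -96 = 6.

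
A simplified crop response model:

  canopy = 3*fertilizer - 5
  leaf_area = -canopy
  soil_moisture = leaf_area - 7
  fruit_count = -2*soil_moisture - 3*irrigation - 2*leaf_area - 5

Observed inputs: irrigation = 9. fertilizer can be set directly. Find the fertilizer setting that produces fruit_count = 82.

Substituting into the leaf_area equation gives leaf_area = -3*fertilizer + 5.
soil_moisture becomes -3*fertilizer - 2.
Substituting into the fruit_count equation gives fruit_count = 12*fertilizer - 38.
Solve 12*fertilizer - 38 = 82: fertilizer = (82 + 38) / 12 = 10.

fertilizer = 10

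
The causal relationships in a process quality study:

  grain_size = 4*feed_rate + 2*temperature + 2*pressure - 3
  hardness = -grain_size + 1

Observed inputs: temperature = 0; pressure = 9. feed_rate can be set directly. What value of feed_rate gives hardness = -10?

feed_rate = -1

Substituting into the grain_size equation gives grain_size = 4*feed_rate + 15.
Substituting into the hardness equation gives hardness = -4*feed_rate - 14.
Solve -4*feed_rate - 14 = -10: feed_rate = (-10 + 14) / -4 = -1.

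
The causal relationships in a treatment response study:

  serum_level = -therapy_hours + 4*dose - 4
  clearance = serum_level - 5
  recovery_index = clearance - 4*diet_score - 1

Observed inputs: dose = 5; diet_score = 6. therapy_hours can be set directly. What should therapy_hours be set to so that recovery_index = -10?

Substituting into the serum_level equation gives serum_level = -therapy_hours + 16.
Substituting into the clearance equation gives clearance = -therapy_hours + 11.
Substituting into the recovery_index equation gives recovery_index = -therapy_hours - 14.
Solve -therapy_hours - 14 = -10: therapy_hours = (-10 + 14) / -1 = -4.

therapy_hours = -4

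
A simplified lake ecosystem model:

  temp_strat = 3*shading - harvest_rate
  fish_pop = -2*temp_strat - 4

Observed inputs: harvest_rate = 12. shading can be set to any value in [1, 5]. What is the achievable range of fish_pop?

Substituting into the temp_strat equation gives temp_strat = 3*shading - 12.
fish_pop becomes -6*shading + 20.
Linear in shading, so extremes are at the endpoints: shading = 1 gives fish_pop = 14; shading = 5 gives fish_pop = -10.

-10 to 14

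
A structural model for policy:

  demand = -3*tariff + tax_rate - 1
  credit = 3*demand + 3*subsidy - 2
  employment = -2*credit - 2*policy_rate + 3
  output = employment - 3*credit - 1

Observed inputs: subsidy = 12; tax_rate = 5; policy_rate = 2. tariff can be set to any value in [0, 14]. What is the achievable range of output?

Substituting into the demand equation gives demand = -3*tariff + 4.
Substituting into the credit equation gives credit = -9*tariff + 46.
So employment = 18*tariff - 93.
This gives output = 45*tariff - 232.
Linear in tariff, so extremes are at the endpoints: tariff = 0 gives output = -232; tariff = 14 gives output = 398.

-232 to 398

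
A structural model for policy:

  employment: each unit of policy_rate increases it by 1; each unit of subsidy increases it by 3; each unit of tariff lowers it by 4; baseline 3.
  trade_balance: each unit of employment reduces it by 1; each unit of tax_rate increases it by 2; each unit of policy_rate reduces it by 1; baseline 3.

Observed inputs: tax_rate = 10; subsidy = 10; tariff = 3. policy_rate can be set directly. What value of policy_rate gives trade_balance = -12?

policy_rate = 7

Substituting into the employment equation gives employment = policy_rate + 21.
trade_balance becomes -2*policy_rate + 2.
Solve -2*policy_rate + 2 = -12: policy_rate = (-12 - 2) / -2 = 7.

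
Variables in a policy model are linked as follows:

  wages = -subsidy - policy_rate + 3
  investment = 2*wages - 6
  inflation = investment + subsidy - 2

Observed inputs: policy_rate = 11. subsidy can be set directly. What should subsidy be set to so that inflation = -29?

subsidy = 5

Substituting into the wages equation gives wages = -subsidy - 8.
Substituting into the investment equation gives investment = -2*subsidy - 22.
So inflation = -subsidy - 24.
Solve -subsidy - 24 = -29: subsidy = (-29 + 24) / -1 = 5.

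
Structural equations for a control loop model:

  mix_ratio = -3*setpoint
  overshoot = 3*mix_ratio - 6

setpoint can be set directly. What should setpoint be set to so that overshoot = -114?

setpoint = 12

Substituting into the overshoot equation gives overshoot = -9*setpoint - 6.
Solve -9*setpoint - 6 = -114: setpoint = (-114 + 6) / -9 = 12.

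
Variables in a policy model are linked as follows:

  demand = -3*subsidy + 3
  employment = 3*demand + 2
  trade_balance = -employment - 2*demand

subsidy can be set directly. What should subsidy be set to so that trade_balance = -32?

Substituting into the employment equation gives employment = -9*subsidy + 11.
trade_balance becomes 15*subsidy - 17.
Solve 15*subsidy - 17 = -32: subsidy = (-32 + 17) / 15 = -1.

subsidy = -1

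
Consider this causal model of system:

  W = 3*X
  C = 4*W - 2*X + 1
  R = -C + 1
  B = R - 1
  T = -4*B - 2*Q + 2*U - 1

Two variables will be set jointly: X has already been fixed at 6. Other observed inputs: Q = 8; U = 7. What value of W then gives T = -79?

W = -2

With X held at 6:
Intervening on W fixes its value directly, overriding its dependence on X.
Substituting into the C equation gives C = 4*W - 11.
Substituting into the R equation gives R = -4*W + 12.
Substituting into the B equation gives B = -4*W + 11.
Substituting into the T equation gives T = 16*W - 47.
Solve 16*W - 47 = -79: W = (-79 + 47) / 16 = -2.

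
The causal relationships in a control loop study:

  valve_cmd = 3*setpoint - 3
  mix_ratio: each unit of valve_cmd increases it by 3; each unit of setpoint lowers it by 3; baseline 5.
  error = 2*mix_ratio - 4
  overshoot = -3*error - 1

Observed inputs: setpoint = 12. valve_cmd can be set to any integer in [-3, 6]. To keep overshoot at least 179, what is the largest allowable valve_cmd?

Intervening on valve_cmd fixes its value directly, overriding its dependence on setpoint.
Substituting into the mix_ratio equation gives mix_ratio = 3*valve_cmd - 31.
Substituting into the error equation gives error = 6*valve_cmd - 66.
Substituting into the overshoot equation gives overshoot = -18*valve_cmd + 197.
Require -18*valve_cmd + 197 ≥ 179, so valve_cmd ≤ 1.
The largest integer in [-3, 6] satisfying this is 1.

valve_cmd = 1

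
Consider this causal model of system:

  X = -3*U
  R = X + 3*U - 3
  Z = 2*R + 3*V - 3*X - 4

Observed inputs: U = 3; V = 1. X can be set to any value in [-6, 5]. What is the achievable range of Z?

6 to 17

Intervening on X fixes its value directly, overriding its dependence on U.
Substituting into the R equation gives R = X + 6.
Z becomes -X + 11.
Linear in X, so extremes are at the endpoints: X = -6 gives Z = 17; X = 5 gives Z = 6.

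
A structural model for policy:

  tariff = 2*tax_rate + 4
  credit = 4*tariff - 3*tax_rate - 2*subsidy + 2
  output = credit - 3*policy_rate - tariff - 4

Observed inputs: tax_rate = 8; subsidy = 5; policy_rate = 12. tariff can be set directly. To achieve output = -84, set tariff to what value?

tariff = -4

Intervening on tariff fixes its value directly, overriding its dependence on tax_rate.
Substituting into the credit equation gives credit = 4*tariff - 32.
So output = 3*tariff - 72.
Solve 3*tariff - 72 = -84: tariff = (-84 + 72) / 3 = -4.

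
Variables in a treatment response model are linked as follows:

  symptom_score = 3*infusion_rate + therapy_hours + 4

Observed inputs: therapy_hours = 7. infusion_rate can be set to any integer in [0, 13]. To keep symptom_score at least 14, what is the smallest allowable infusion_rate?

infusion_rate = 1

Substituting into the symptom_score equation gives symptom_score = 3*infusion_rate + 11.
Require 3*infusion_rate + 11 ≥ 14, so infusion_rate ≥ 1.
The smallest integer in [0, 13] satisfying this is 1.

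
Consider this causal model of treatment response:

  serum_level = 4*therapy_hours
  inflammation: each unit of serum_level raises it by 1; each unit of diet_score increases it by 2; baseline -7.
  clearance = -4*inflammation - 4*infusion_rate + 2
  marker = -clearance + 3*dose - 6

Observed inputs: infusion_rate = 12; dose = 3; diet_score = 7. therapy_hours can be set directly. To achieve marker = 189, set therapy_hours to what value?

Substituting into the inflammation equation gives inflammation = 4*therapy_hours + 7.
clearance becomes -16*therapy_hours - 74.
This gives marker = 16*therapy_hours + 77.
Solve 16*therapy_hours + 77 = 189: therapy_hours = (189 - 77) / 16 = 7.

therapy_hours = 7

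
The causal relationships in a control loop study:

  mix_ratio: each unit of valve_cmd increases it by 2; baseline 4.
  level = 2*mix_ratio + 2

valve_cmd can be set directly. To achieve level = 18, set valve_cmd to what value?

Substituting into the level equation gives level = 4*valve_cmd + 10.
Solve 4*valve_cmd + 10 = 18: valve_cmd = (18 - 10) / 4 = 2.

valve_cmd = 2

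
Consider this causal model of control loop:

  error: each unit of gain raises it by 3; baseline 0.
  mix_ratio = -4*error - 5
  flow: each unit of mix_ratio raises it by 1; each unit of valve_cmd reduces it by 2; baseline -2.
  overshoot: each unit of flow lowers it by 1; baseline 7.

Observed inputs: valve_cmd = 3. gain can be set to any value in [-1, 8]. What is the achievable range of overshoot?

Substituting into the mix_ratio equation gives mix_ratio = -12*gain - 5.
Substituting into the flow equation gives flow = -12*gain - 13.
Substituting into the overshoot equation gives overshoot = 12*gain + 20.
Linear in gain, so extremes are at the endpoints: gain = -1 gives overshoot = 8; gain = 8 gives overshoot = 116.

8 to 116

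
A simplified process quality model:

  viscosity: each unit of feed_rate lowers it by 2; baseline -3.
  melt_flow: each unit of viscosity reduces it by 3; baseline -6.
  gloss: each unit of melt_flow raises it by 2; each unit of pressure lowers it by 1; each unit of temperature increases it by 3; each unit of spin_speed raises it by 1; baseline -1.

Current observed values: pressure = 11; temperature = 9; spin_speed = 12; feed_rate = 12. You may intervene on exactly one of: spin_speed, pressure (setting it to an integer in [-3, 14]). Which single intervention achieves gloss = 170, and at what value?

Intervening on spin_speed: with other inputs at their observed values, gloss = spin_speed + 165. Solving for 170 gives spin_speed = 5, within [-3, 14].
Intervening on pressure: gloss = -pressure + 188. Reaching 170 requires pressure = 18, outside [-3, 14].

set spin_speed = 5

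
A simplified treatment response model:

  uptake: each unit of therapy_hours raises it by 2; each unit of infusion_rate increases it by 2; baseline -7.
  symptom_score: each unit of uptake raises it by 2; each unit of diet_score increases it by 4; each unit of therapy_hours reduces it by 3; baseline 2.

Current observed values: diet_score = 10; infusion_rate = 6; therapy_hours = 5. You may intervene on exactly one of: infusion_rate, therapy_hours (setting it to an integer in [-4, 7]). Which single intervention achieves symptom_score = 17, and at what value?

Intervening on infusion_rate: with other inputs at their observed values, symptom_score = 4*infusion_rate + 33. Solving for 17 gives infusion_rate = -4, within [-4, 7].
Intervening on therapy_hours: symptom_score = therapy_hours + 52. Reaching 17 requires therapy_hours = -35, outside [-4, 7].

set infusion_rate = -4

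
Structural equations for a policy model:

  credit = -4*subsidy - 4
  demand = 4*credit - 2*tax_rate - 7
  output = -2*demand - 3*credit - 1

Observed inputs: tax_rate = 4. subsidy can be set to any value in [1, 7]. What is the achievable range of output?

117 to 381

Substituting into the demand equation gives demand = -16*subsidy - 31.
This gives output = 44*subsidy + 73.
Linear in subsidy, so extremes are at the endpoints: subsidy = 1 gives output = 117; subsidy = 7 gives output = 381.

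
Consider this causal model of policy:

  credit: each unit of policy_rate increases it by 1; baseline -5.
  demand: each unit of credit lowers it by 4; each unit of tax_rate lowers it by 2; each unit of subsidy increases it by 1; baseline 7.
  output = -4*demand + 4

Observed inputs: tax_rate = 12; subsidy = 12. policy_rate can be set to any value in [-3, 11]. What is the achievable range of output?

-104 to 120

Substituting into the demand equation gives demand = -4*policy_rate + 15.
So output = 16*policy_rate - 56.
Linear in policy_rate, so extremes are at the endpoints: policy_rate = -3 gives output = -104; policy_rate = 11 gives output = 120.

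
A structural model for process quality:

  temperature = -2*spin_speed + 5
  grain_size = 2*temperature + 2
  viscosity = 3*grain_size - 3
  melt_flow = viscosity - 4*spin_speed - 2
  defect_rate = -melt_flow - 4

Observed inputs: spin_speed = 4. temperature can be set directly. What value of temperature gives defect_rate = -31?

Intervening on temperature fixes its value directly, overriding its dependence on spin_speed.
Substituting into the viscosity equation gives viscosity = 6*temperature + 3.
Substituting into the melt_flow equation gives melt_flow = 6*temperature - 15.
This gives defect_rate = -6*temperature + 11.
Solve -6*temperature + 11 = -31: temperature = (-31 - 11) / -6 = 7.

temperature = 7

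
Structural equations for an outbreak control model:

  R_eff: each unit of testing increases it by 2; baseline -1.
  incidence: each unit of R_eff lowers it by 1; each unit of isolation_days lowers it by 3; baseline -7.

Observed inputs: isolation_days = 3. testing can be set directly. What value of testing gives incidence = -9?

testing = -3

Substituting into the incidence equation gives incidence = -2*testing - 15.
Solve -2*testing - 15 = -9: testing = (-9 + 15) / -2 = -3.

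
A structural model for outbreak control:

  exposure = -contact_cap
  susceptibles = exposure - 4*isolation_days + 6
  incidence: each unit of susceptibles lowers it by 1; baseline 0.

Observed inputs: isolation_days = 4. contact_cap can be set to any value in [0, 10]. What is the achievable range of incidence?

10 to 20

Substituting into the susceptibles equation gives susceptibles = -contact_cap - 10.
Substituting into the incidence equation gives incidence = contact_cap + 10.
Linear in contact_cap, so extremes are at the endpoints: contact_cap = 0 gives incidence = 10; contact_cap = 10 gives incidence = 20.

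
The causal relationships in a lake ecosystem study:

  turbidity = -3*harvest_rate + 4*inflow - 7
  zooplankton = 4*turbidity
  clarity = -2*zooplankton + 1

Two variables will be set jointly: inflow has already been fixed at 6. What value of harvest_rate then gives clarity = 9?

With inflow held at 6:
Substituting into the turbidity equation gives turbidity = -3*harvest_rate + 17.
Substituting into the zooplankton equation gives zooplankton = -12*harvest_rate + 68.
Substituting into the clarity equation gives clarity = 24*harvest_rate - 135.
Solve 24*harvest_rate - 135 = 9: harvest_rate = (9 + 135) / 24 = 6.

harvest_rate = 6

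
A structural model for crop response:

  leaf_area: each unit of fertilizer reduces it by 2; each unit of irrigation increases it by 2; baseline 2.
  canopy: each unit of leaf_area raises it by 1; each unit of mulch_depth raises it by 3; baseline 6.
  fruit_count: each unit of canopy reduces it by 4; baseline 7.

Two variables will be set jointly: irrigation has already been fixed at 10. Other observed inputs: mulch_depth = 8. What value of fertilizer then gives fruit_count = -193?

With irrigation held at 10:
Substituting into the leaf_area equation gives leaf_area = -2*fertilizer + 22.
So canopy = -2*fertilizer + 52.
Substituting into the fruit_count equation gives fruit_count = 8*fertilizer - 201.
Solve 8*fertilizer - 201 = -193: fertilizer = (-193 + 201) / 8 = 1.

fertilizer = 1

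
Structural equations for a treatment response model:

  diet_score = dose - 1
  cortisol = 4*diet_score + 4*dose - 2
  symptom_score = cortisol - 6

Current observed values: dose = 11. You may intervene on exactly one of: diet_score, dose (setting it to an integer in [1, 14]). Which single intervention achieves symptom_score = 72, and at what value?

set diet_score = 9

Intervening on diet_score: with other inputs at their observed values, symptom_score = 4*diet_score + 36. Solving for 72 gives diet_score = 9, within [1, 14].
Intervening on dose: symptom_score = 8*dose - 12. Reaching 72 requires dose = 21/2, not an integer.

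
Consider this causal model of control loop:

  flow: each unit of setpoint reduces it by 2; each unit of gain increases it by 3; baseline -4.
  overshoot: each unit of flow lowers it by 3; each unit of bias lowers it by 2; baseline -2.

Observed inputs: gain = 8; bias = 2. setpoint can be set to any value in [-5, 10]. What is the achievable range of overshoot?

-96 to -6

Substituting into the flow equation gives flow = -2*setpoint + 20.
Substituting into the overshoot equation gives overshoot = 6*setpoint - 66.
Linear in setpoint, so extremes are at the endpoints: setpoint = -5 gives overshoot = -96; setpoint = 10 gives overshoot = -6.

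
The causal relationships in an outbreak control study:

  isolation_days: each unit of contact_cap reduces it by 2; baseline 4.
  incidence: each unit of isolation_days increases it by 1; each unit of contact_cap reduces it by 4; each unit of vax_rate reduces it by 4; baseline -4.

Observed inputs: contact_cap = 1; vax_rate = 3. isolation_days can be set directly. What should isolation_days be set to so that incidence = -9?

Intervening on isolation_days fixes its value directly, overriding its dependence on contact_cap.
Substituting into the incidence equation gives incidence = isolation_days - 20.
Solve isolation_days - 20 = -9: isolation_days = (-9 + 20) / 1 = 11.

isolation_days = 11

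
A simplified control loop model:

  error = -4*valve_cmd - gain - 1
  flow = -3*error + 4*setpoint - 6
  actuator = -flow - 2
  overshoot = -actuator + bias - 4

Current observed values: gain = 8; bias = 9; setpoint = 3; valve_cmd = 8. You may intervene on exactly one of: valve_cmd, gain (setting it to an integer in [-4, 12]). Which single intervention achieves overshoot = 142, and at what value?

set gain = 10

Intervening on valve_cmd: overshoot = 12*valve_cmd + 40. Reaching 142 requires valve_cmd = 17/2, not an integer.
Intervening on gain: with other inputs at their observed values, overshoot = 3*gain + 112. Solving for 142 gives gain = 10, within [-4, 12].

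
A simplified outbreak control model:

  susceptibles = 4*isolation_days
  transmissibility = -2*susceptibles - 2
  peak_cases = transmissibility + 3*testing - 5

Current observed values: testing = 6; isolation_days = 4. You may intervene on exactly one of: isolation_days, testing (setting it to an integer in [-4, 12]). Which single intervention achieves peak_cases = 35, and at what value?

Intervening on isolation_days: with other inputs at their observed values, peak_cases = -8*isolation_days + 11. Solving for 35 gives isolation_days = -3, within [-4, 12].
Intervening on testing: peak_cases = 3*testing - 39. Reaching 35 requires testing = 74/3, not an integer.

set isolation_days = -3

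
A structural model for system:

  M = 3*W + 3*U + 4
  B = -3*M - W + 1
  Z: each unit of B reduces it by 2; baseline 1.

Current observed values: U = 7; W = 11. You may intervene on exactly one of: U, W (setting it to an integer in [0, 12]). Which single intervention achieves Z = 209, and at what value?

Intervening on U: Z = 18*U + 243. Reaching 209 requires U = -17/9, not an integer.
Intervening on W: with other inputs at their observed values, Z = 20*W + 149. Solving for 209 gives W = 3, within [0, 12].

set W = 3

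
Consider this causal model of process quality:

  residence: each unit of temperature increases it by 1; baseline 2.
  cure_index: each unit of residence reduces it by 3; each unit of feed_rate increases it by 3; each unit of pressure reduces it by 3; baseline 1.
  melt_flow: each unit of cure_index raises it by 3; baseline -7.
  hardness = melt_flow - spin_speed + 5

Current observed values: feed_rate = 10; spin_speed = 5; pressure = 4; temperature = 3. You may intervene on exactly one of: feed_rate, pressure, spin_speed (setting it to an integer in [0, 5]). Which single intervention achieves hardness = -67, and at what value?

set feed_rate = 2

Intervening on feed_rate: with other inputs at their observed values, hardness = 9*feed_rate - 85. Solving for -67 gives feed_rate = 2, within [0, 5].
Intervening on pressure: hardness = -9*pressure + 41. Reaching -67 requires pressure = 12, outside [0, 5].
Intervening on spin_speed: hardness = -spin_speed + 10. Reaching -67 requires spin_speed = 77, outside [0, 5].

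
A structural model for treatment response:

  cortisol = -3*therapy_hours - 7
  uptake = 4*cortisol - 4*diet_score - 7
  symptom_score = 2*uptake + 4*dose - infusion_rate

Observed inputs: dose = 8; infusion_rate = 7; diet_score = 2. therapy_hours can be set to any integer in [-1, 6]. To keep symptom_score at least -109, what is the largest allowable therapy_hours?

therapy_hours = 2

Substituting into the uptake equation gives uptake = -12*therapy_hours - 43.
symptom_score becomes -24*therapy_hours - 61.
Require -24*therapy_hours - 61 ≥ -109, so therapy_hours ≤ 2.
The largest integer in [-1, 6] satisfying this is 2.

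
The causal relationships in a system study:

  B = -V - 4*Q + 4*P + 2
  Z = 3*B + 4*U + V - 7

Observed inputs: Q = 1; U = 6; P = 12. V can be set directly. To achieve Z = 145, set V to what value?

V = 5

Substituting into the B equation gives B = -V + 46.
Substituting into the Z equation gives Z = -2*V + 155.
Solve -2*V + 155 = 145: V = (145 - 155) / -2 = 5.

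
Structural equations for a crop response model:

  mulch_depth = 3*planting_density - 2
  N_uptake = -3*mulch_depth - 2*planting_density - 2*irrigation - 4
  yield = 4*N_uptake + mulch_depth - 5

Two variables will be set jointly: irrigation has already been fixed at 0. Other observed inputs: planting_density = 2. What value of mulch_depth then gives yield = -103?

With irrigation held at 0:
Intervening on mulch_depth fixes its value directly, overriding its dependence on planting_density.
Substituting into the N_uptake equation gives N_uptake = -3*mulch_depth - 8.
Substituting into the yield equation gives yield = -11*mulch_depth - 37.
Solve -11*mulch_depth - 37 = -103: mulch_depth = (-103 + 37) / -11 = 6.

mulch_depth = 6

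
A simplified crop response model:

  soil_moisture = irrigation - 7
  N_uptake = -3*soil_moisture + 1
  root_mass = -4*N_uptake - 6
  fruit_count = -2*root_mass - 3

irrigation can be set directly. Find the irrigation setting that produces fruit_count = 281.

irrigation = -4

Substituting into the N_uptake equation gives N_uptake = -3*irrigation + 22.
root_mass becomes 12*irrigation - 94.
This gives fruit_count = -24*irrigation + 185.
Solve -24*irrigation + 185 = 281: irrigation = (281 - 185) / -24 = -4.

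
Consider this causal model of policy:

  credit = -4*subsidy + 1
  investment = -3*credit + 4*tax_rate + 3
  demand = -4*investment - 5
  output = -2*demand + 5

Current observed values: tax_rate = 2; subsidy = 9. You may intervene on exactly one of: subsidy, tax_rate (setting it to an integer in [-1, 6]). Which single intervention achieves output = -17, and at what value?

set subsidy = -1

Intervening on subsidy: with other inputs at their observed values, output = 96*subsidy + 79. Solving for -17 gives subsidy = -1, within [-1, 6].
Intervening on tax_rate: output = 32*tax_rate + 879. Reaching -17 requires tax_rate = -28, outside [-1, 6].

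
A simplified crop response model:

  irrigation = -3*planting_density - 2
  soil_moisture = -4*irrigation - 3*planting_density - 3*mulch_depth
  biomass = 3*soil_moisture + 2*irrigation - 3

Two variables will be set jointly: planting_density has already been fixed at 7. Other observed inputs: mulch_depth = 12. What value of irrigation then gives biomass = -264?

With planting_density held at 7:
Intervening on irrigation fixes its value directly, overriding its dependence on planting_density.
Substituting into the soil_moisture equation gives soil_moisture = -4*irrigation - 57.
This gives biomass = -10*irrigation - 174.
Solve -10*irrigation - 174 = -264: irrigation = (-264 + 174) / -10 = 9.

irrigation = 9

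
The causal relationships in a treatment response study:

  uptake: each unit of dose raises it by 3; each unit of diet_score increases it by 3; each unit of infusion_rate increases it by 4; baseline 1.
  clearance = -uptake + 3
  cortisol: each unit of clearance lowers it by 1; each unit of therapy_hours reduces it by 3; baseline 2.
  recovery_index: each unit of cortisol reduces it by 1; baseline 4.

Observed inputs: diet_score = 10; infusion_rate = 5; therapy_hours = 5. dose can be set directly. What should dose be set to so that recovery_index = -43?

dose = 4

Substituting into the uptake equation gives uptake = 3*dose + 51.
This gives clearance = -3*dose - 48.
cortisol becomes 3*dose + 35.
So recovery_index = -3*dose - 31.
Solve -3*dose - 31 = -43: dose = (-43 + 31) / -3 = 4.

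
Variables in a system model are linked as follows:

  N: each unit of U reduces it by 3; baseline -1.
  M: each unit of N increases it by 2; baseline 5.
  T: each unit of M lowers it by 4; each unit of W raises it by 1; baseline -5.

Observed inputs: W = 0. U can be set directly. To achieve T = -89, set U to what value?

U = -3

Substituting into the M equation gives M = -6*U + 3.
Substituting into the T equation gives T = 24*U - 17.
Solve 24*U - 17 = -89: U = (-89 + 17) / 24 = -3.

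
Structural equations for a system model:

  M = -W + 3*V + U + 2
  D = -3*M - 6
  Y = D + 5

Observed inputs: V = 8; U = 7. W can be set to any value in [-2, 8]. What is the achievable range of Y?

-106 to -76

Substituting into the M equation gives M = -W + 33.
This gives D = 3*W - 105.
Substituting into the Y equation gives Y = 3*W - 100.
Linear in W, so extremes are at the endpoints: W = -2 gives Y = -106; W = 8 gives Y = -76.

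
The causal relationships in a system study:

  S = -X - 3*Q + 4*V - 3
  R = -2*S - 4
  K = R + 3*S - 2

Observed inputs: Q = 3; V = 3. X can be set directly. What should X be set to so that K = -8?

Substituting into the S equation gives S = -X.
R becomes 2*X - 4.
K becomes -X - 6.
Solve -X - 6 = -8: X = (-8 + 6) / -1 = 2.

X = 2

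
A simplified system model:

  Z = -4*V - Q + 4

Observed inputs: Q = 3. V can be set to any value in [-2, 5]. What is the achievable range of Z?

-19 to 9

Substituting into the Z equation gives Z = -4*V + 1.
Linear in V, so extremes are at the endpoints: V = -2 gives Z = 9; V = 5 gives Z = -19.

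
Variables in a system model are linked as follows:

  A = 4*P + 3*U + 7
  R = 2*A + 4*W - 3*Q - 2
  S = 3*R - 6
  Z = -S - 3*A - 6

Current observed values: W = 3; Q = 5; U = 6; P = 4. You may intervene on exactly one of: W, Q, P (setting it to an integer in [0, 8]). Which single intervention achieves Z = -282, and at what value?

set P = 2

Intervening on W: Z = -12*W - 318. Reaching -282 requires W = -3, outside [0, 8].
Intervening on Q: Z = 9*Q - 399. Reaching -282 requires Q = 13, outside [0, 8].
Intervening on P: with other inputs at their observed values, Z = -36*P - 210. Solving for -282 gives P = 2, within [0, 8].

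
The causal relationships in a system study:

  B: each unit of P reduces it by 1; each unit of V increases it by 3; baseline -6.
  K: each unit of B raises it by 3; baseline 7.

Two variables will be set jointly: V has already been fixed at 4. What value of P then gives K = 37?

With V held at 4:
Substituting into the B equation gives B = -P + 6.
This gives K = -3*P + 25.
Solve -3*P + 25 = 37: P = (37 - 25) / -3 = -4.

P = -4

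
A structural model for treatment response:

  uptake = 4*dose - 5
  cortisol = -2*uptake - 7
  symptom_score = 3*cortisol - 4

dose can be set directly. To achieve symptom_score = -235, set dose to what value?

Substituting into the cortisol equation gives cortisol = -8*dose + 3.
Substituting into the symptom_score equation gives symptom_score = -24*dose + 5.
Solve -24*dose + 5 = -235: dose = (-235 - 5) / -24 = 10.

dose = 10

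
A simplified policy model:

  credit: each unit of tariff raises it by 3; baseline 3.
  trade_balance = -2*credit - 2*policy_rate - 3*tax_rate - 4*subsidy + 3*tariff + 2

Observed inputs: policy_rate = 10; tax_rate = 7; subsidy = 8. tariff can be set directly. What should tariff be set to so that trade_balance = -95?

Substituting into the trade_balance equation gives trade_balance = -3*tariff - 77.
Solve -3*tariff - 77 = -95: tariff = (-95 + 77) / -3 = 6.

tariff = 6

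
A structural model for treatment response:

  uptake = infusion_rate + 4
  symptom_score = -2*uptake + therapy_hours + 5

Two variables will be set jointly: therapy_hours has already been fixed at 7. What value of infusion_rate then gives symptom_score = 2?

infusion_rate = 1

With therapy_hours held at 7:
Substituting into the symptom_score equation gives symptom_score = -2*infusion_rate + 4.
Solve -2*infusion_rate + 4 = 2: infusion_rate = (2 - 4) / -2 = 1.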